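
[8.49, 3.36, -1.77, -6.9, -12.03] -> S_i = 8.49 + -5.13*i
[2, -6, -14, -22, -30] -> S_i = 2 + -8*i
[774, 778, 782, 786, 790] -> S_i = 774 + 4*i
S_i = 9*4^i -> [9, 36, 144, 576, 2304]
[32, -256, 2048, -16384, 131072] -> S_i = 32*-8^i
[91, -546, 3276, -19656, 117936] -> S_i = 91*-6^i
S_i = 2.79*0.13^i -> [2.79, 0.36, 0.05, 0.01, 0.0]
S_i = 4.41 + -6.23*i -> [4.41, -1.82, -8.05, -14.28, -20.51]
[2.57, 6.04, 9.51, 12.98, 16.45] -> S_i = 2.57 + 3.47*i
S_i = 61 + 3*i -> [61, 64, 67, 70, 73]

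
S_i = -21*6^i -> [-21, -126, -756, -4536, -27216]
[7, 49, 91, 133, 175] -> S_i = 7 + 42*i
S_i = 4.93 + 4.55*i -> [4.93, 9.48, 14.03, 18.58, 23.13]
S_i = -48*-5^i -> [-48, 240, -1200, 6000, -30000]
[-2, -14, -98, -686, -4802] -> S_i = -2*7^i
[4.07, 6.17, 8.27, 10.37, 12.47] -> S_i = 4.07 + 2.10*i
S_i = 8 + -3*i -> [8, 5, 2, -1, -4]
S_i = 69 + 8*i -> [69, 77, 85, 93, 101]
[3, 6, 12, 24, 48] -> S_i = 3*2^i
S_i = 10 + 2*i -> [10, 12, 14, 16, 18]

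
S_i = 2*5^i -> [2, 10, 50, 250, 1250]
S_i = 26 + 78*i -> [26, 104, 182, 260, 338]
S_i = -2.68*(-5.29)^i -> [-2.68, 14.18, -75.0, 396.74, -2098.73]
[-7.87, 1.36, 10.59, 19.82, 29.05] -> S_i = -7.87 + 9.23*i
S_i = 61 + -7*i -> [61, 54, 47, 40, 33]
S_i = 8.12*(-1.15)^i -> [8.12, -9.34, 10.74, -12.35, 14.2]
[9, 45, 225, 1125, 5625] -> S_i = 9*5^i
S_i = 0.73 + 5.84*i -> [0.73, 6.57, 12.41, 18.25, 24.09]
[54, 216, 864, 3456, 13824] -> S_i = 54*4^i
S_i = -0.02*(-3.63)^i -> [-0.02, 0.07, -0.26, 0.96, -3.47]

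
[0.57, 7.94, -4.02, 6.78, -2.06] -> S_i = Random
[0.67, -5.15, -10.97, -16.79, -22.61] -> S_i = 0.67 + -5.82*i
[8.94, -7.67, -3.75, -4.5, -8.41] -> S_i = Random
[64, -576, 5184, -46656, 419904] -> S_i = 64*-9^i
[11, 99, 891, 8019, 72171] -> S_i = 11*9^i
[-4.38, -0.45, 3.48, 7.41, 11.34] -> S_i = -4.38 + 3.93*i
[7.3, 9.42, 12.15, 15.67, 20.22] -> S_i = 7.30*1.29^i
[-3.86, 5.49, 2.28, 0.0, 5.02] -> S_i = Random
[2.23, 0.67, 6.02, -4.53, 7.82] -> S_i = Random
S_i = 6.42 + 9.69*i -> [6.42, 16.11, 25.8, 35.49, 45.18]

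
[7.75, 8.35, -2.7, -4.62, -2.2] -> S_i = Random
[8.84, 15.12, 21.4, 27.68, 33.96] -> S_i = 8.84 + 6.28*i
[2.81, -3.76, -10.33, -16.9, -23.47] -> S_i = 2.81 + -6.57*i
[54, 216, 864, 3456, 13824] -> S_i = 54*4^i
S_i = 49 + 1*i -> [49, 50, 51, 52, 53]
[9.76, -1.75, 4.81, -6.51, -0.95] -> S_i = Random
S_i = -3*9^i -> [-3, -27, -243, -2187, -19683]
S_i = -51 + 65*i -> [-51, 14, 79, 144, 209]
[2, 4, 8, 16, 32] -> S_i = 2*2^i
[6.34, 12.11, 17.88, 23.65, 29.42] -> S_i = 6.34 + 5.77*i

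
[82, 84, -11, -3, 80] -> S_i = Random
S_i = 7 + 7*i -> [7, 14, 21, 28, 35]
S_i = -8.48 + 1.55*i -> [-8.48, -6.93, -5.38, -3.83, -2.28]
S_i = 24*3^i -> [24, 72, 216, 648, 1944]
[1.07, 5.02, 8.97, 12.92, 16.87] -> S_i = 1.07 + 3.95*i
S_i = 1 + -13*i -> [1, -12, -25, -38, -51]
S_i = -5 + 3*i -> [-5, -2, 1, 4, 7]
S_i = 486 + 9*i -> [486, 495, 504, 513, 522]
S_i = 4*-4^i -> [4, -16, 64, -256, 1024]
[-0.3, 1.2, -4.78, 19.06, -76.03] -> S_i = -0.30*(-3.99)^i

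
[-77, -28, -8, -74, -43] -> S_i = Random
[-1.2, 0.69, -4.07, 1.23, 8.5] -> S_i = Random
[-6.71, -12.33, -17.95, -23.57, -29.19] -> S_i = -6.71 + -5.62*i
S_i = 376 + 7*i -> [376, 383, 390, 397, 404]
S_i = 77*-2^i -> [77, -154, 308, -616, 1232]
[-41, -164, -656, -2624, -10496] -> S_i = -41*4^i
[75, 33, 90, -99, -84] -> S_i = Random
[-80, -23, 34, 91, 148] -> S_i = -80 + 57*i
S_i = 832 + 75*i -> [832, 907, 982, 1057, 1132]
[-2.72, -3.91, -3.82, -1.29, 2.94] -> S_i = Random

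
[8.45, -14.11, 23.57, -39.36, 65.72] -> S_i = 8.45*(-1.67)^i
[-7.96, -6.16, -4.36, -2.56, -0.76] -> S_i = -7.96 + 1.80*i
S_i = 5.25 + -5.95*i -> [5.25, -0.7, -6.65, -12.6, -18.55]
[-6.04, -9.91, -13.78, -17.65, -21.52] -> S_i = -6.04 + -3.87*i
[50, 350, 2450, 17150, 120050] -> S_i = 50*7^i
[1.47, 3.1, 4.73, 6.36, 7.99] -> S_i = 1.47 + 1.63*i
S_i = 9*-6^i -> [9, -54, 324, -1944, 11664]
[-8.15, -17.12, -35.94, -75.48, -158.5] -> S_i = -8.15*2.10^i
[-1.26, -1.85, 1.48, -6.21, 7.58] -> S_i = Random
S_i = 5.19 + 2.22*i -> [5.19, 7.41, 9.63, 11.85, 14.07]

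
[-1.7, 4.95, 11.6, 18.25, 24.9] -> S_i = -1.70 + 6.65*i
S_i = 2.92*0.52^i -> [2.92, 1.52, 0.79, 0.41, 0.21]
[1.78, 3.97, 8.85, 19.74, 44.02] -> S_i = 1.78*2.23^i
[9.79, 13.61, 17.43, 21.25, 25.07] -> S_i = 9.79 + 3.82*i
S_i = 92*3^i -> [92, 276, 828, 2484, 7452]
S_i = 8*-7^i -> [8, -56, 392, -2744, 19208]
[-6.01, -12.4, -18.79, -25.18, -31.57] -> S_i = -6.01 + -6.39*i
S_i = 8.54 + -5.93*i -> [8.54, 2.61, -3.32, -9.25, -15.18]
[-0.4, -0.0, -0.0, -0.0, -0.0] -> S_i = -0.40*0.01^i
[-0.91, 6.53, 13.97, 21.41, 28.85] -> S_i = -0.91 + 7.44*i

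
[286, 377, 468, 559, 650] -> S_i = 286 + 91*i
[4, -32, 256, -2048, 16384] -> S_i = 4*-8^i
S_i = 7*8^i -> [7, 56, 448, 3584, 28672]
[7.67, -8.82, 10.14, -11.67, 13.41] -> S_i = 7.67*(-1.15)^i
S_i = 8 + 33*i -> [8, 41, 74, 107, 140]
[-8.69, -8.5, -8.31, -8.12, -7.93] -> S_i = -8.69 + 0.19*i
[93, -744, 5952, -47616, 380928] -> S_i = 93*-8^i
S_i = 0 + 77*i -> [0, 77, 154, 231, 308]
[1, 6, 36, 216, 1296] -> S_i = 1*6^i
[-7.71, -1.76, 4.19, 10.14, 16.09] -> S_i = -7.71 + 5.95*i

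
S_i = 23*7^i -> [23, 161, 1127, 7889, 55223]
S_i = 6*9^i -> [6, 54, 486, 4374, 39366]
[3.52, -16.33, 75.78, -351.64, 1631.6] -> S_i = 3.52*(-4.64)^i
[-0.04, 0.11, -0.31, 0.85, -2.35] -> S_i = -0.04*(-2.77)^i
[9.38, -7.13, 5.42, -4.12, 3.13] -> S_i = 9.38*(-0.76)^i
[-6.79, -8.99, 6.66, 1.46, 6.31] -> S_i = Random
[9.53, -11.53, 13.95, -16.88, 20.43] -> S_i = 9.53*(-1.21)^i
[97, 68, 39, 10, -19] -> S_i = 97 + -29*i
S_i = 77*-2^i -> [77, -154, 308, -616, 1232]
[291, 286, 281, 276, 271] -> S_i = 291 + -5*i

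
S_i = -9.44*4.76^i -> [-9.44, -44.93, -213.89, -1018.11, -4846.18]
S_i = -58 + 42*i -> [-58, -16, 26, 68, 110]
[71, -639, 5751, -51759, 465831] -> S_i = 71*-9^i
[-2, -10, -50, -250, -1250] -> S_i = -2*5^i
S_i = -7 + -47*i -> [-7, -54, -101, -148, -195]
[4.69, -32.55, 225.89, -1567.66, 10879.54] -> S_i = 4.69*(-6.94)^i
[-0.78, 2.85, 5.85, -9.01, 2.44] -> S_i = Random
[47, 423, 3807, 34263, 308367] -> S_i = 47*9^i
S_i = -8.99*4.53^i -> [-8.99, -40.72, -184.48, -835.71, -3785.75]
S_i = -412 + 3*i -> [-412, -409, -406, -403, -400]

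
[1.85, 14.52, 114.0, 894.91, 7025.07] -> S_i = 1.85*7.85^i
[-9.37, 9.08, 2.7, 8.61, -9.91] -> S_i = Random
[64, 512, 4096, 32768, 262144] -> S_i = 64*8^i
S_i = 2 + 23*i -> [2, 25, 48, 71, 94]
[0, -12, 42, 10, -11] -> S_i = Random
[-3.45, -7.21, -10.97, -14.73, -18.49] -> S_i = -3.45 + -3.76*i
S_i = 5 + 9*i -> [5, 14, 23, 32, 41]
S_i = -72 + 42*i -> [-72, -30, 12, 54, 96]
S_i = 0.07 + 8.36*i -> [0.07, 8.43, 16.79, 25.15, 33.51]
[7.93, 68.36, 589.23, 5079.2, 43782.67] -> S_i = 7.93*8.62^i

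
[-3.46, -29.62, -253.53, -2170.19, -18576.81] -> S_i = -3.46*8.56^i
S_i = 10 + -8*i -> [10, 2, -6, -14, -22]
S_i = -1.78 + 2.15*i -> [-1.78, 0.37, 2.52, 4.67, 6.82]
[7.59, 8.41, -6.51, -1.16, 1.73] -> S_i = Random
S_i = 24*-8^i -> [24, -192, 1536, -12288, 98304]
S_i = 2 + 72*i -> [2, 74, 146, 218, 290]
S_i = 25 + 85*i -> [25, 110, 195, 280, 365]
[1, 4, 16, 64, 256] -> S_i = 1*4^i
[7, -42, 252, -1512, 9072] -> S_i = 7*-6^i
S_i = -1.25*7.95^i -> [-1.25, -9.94, -79.0, -628.07, -4993.2]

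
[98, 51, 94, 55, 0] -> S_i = Random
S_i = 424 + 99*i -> [424, 523, 622, 721, 820]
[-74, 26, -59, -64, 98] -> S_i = Random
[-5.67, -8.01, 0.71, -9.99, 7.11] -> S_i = Random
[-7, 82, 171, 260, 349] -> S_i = -7 + 89*i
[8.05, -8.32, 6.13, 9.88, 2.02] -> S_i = Random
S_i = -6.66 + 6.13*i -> [-6.66, -0.53, 5.6, 11.73, 17.86]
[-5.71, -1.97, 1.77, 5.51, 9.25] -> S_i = -5.71 + 3.74*i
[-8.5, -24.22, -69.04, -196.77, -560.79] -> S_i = -8.50*2.85^i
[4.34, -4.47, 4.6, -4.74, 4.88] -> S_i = 4.34*(-1.03)^i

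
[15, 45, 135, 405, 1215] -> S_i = 15*3^i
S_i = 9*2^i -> [9, 18, 36, 72, 144]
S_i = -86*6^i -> [-86, -516, -3096, -18576, -111456]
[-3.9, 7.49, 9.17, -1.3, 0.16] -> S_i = Random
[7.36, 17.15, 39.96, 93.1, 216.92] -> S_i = 7.36*2.33^i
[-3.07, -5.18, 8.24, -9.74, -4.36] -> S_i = Random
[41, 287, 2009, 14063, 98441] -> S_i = 41*7^i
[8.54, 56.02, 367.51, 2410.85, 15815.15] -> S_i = 8.54*6.56^i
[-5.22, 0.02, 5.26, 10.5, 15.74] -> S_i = -5.22 + 5.24*i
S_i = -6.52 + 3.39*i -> [-6.52, -3.13, 0.26, 3.65, 7.04]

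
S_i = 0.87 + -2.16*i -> [0.87, -1.29, -3.45, -5.61, -7.77]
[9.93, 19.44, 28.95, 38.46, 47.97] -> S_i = 9.93 + 9.51*i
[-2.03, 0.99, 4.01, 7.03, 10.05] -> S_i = -2.03 + 3.02*i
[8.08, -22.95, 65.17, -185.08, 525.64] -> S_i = 8.08*(-2.84)^i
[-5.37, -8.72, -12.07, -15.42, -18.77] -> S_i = -5.37 + -3.35*i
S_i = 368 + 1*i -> [368, 369, 370, 371, 372]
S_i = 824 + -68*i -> [824, 756, 688, 620, 552]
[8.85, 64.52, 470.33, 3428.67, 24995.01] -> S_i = 8.85*7.29^i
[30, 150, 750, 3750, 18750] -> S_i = 30*5^i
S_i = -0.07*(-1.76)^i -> [-0.07, 0.12, -0.22, 0.38, -0.67]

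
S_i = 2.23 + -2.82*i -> [2.23, -0.59, -3.41, -6.23, -9.05]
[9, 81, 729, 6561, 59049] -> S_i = 9*9^i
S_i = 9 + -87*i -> [9, -78, -165, -252, -339]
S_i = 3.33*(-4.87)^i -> [3.33, -16.22, 78.98, -384.62, 1873.1]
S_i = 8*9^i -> [8, 72, 648, 5832, 52488]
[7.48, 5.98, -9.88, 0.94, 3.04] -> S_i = Random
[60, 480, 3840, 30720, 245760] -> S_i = 60*8^i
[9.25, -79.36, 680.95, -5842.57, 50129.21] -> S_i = 9.25*(-8.58)^i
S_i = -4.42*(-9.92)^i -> [-4.42, 43.85, -434.96, 4314.77, -42802.48]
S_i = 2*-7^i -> [2, -14, 98, -686, 4802]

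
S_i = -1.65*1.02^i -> [-1.65, -1.68, -1.72, -1.75, -1.79]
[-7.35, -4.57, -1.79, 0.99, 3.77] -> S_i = -7.35 + 2.78*i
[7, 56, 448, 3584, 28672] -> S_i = 7*8^i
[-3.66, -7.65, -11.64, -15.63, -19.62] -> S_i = -3.66 + -3.99*i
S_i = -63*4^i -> [-63, -252, -1008, -4032, -16128]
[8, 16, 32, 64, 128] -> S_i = 8*2^i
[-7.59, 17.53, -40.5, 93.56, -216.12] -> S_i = -7.59*(-2.31)^i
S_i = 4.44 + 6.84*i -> [4.44, 11.28, 18.12, 24.96, 31.8]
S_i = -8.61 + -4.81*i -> [-8.61, -13.42, -18.23, -23.04, -27.85]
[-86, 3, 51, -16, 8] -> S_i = Random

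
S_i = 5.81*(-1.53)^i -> [5.81, -8.89, 13.6, -20.81, 31.84]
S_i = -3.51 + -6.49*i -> [-3.51, -10.0, -16.49, -22.98, -29.47]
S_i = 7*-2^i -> [7, -14, 28, -56, 112]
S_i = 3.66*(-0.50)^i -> [3.66, -1.83, 0.92, -0.46, 0.23]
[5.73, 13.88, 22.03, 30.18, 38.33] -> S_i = 5.73 + 8.15*i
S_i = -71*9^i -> [-71, -639, -5751, -51759, -465831]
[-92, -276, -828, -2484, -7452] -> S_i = -92*3^i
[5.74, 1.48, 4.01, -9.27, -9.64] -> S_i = Random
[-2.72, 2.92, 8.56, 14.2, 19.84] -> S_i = -2.72 + 5.64*i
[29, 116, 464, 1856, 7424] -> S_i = 29*4^i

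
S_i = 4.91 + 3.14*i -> [4.91, 8.05, 11.19, 14.33, 17.47]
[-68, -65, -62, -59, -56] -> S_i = -68 + 3*i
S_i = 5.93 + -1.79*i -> [5.93, 4.14, 2.35, 0.56, -1.23]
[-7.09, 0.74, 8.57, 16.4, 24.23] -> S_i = -7.09 + 7.83*i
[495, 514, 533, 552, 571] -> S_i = 495 + 19*i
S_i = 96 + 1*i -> [96, 97, 98, 99, 100]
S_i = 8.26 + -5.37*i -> [8.26, 2.89, -2.48, -7.85, -13.22]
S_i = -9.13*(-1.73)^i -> [-9.13, 15.79, -27.33, 47.27, -81.78]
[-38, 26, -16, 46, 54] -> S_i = Random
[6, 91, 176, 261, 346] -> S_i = 6 + 85*i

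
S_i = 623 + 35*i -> [623, 658, 693, 728, 763]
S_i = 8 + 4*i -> [8, 12, 16, 20, 24]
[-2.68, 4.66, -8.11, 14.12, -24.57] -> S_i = -2.68*(-1.74)^i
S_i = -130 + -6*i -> [-130, -136, -142, -148, -154]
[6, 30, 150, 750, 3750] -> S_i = 6*5^i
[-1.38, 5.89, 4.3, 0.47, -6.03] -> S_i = Random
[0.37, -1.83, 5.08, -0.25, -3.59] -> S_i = Random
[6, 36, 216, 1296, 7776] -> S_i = 6*6^i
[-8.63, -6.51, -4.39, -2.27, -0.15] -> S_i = -8.63 + 2.12*i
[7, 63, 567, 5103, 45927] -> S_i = 7*9^i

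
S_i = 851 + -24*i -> [851, 827, 803, 779, 755]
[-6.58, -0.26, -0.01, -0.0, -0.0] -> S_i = -6.58*0.04^i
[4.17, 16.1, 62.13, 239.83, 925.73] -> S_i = 4.17*3.86^i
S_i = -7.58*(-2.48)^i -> [-7.58, 18.8, -46.62, 115.62, -286.73]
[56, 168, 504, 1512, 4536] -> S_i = 56*3^i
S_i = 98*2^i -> [98, 196, 392, 784, 1568]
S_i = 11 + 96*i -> [11, 107, 203, 299, 395]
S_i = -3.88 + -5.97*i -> [-3.88, -9.85, -15.82, -21.79, -27.76]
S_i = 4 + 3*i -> [4, 7, 10, 13, 16]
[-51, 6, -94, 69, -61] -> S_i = Random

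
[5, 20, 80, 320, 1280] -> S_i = 5*4^i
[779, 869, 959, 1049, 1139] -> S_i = 779 + 90*i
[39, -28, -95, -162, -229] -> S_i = 39 + -67*i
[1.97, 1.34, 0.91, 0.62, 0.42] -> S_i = 1.97*0.68^i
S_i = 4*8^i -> [4, 32, 256, 2048, 16384]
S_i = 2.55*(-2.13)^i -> [2.55, -5.43, 11.57, -24.64, 52.49]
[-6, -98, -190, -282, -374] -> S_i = -6 + -92*i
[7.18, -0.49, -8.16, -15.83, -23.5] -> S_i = 7.18 + -7.67*i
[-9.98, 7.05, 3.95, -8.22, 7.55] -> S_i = Random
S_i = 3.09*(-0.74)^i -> [3.09, -2.29, 1.69, -1.25, 0.93]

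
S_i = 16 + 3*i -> [16, 19, 22, 25, 28]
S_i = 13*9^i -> [13, 117, 1053, 9477, 85293]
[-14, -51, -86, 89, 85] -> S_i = Random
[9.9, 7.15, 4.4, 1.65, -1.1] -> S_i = 9.90 + -2.75*i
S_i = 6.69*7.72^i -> [6.69, 51.65, 398.71, 3078.07, 23762.67]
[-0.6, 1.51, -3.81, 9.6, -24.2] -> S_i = -0.60*(-2.52)^i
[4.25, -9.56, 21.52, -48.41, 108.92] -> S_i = 4.25*(-2.25)^i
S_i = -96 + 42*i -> [-96, -54, -12, 30, 72]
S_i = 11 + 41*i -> [11, 52, 93, 134, 175]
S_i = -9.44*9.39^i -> [-9.44, -88.64, -832.34, -7815.72, -73389.57]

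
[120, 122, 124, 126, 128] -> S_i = 120 + 2*i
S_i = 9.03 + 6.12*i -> [9.03, 15.15, 21.27, 27.39, 33.51]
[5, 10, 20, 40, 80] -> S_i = 5*2^i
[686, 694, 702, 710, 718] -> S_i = 686 + 8*i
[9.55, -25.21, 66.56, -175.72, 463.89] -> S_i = 9.55*(-2.64)^i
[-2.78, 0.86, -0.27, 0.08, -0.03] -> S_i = -2.78*(-0.31)^i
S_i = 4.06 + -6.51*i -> [4.06, -2.45, -8.96, -15.47, -21.98]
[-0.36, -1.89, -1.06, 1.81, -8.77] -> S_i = Random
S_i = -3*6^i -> [-3, -18, -108, -648, -3888]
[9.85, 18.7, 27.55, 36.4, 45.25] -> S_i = 9.85 + 8.85*i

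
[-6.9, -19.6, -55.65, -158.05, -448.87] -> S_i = -6.90*2.84^i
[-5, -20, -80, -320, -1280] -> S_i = -5*4^i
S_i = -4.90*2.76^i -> [-4.9, -13.52, -37.33, -103.02, -284.34]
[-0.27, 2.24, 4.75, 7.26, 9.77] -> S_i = -0.27 + 2.51*i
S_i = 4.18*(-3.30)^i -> [4.18, -13.79, 45.52, -150.22, 495.71]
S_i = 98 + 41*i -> [98, 139, 180, 221, 262]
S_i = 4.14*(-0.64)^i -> [4.14, -2.65, 1.7, -1.09, 0.69]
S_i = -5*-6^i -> [-5, 30, -180, 1080, -6480]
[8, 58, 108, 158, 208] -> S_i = 8 + 50*i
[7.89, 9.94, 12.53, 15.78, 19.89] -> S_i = 7.89*1.26^i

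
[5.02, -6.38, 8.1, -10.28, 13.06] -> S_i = 5.02*(-1.27)^i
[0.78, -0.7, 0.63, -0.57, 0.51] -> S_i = 0.78*(-0.90)^i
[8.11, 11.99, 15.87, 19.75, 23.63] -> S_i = 8.11 + 3.88*i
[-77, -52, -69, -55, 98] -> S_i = Random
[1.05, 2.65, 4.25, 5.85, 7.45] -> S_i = 1.05 + 1.60*i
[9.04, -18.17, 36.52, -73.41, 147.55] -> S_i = 9.04*(-2.01)^i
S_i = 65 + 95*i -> [65, 160, 255, 350, 445]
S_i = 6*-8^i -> [6, -48, 384, -3072, 24576]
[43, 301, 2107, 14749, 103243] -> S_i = 43*7^i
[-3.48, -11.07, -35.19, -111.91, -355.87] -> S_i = -3.48*3.18^i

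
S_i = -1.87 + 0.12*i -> [-1.87, -1.75, -1.63, -1.51, -1.39]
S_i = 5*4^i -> [5, 20, 80, 320, 1280]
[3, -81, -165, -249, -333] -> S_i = 3 + -84*i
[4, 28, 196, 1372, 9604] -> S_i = 4*7^i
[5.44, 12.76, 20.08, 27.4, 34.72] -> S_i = 5.44 + 7.32*i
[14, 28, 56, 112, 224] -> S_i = 14*2^i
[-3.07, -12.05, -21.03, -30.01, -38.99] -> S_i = -3.07 + -8.98*i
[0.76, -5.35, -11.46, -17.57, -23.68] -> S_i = 0.76 + -6.11*i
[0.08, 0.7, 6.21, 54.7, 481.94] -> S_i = 0.08*8.81^i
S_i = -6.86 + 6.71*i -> [-6.86, -0.15, 6.56, 13.27, 19.98]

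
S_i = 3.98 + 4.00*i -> [3.98, 7.98, 11.98, 15.98, 19.98]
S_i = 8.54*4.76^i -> [8.54, 40.65, 193.5, 921.04, 4384.15]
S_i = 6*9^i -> [6, 54, 486, 4374, 39366]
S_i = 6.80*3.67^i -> [6.8, 24.96, 91.59, 336.13, 1233.6]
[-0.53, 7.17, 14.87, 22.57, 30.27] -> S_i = -0.53 + 7.70*i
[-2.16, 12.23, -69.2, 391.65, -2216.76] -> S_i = -2.16*(-5.66)^i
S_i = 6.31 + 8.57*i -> [6.31, 14.88, 23.45, 32.02, 40.59]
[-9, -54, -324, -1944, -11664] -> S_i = -9*6^i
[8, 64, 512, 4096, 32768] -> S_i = 8*8^i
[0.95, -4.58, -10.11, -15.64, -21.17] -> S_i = 0.95 + -5.53*i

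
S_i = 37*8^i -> [37, 296, 2368, 18944, 151552]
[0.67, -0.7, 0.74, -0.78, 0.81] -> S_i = 0.67*(-1.05)^i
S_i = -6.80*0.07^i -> [-6.8, -0.48, -0.03, -0.0, -0.0]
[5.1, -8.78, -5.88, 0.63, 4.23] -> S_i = Random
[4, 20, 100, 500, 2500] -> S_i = 4*5^i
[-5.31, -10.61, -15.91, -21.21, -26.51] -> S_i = -5.31 + -5.30*i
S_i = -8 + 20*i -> [-8, 12, 32, 52, 72]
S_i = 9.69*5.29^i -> [9.69, 51.26, 271.17, 1434.47, 7588.33]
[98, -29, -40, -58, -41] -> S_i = Random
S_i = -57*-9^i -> [-57, 513, -4617, 41553, -373977]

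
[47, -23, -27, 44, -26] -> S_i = Random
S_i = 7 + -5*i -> [7, 2, -3, -8, -13]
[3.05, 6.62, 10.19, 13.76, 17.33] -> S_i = 3.05 + 3.57*i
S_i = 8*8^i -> [8, 64, 512, 4096, 32768]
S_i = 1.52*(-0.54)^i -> [1.52, -0.82, 0.44, -0.24, 0.13]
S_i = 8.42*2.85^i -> [8.42, 24.0, 68.39, 194.92, 555.51]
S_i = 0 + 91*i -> [0, 91, 182, 273, 364]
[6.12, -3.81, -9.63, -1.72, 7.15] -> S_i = Random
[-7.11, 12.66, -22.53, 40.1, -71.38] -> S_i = -7.11*(-1.78)^i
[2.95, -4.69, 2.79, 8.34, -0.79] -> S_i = Random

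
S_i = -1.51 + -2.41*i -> [-1.51, -3.92, -6.33, -8.74, -11.15]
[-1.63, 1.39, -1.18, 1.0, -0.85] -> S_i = -1.63*(-0.85)^i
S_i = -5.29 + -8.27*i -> [-5.29, -13.56, -21.83, -30.1, -38.37]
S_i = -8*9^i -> [-8, -72, -648, -5832, -52488]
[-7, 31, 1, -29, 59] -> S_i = Random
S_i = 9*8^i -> [9, 72, 576, 4608, 36864]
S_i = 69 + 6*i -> [69, 75, 81, 87, 93]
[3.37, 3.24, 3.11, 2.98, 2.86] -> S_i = 3.37*0.96^i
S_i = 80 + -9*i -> [80, 71, 62, 53, 44]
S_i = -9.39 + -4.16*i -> [-9.39, -13.55, -17.71, -21.87, -26.03]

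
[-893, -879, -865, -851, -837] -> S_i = -893 + 14*i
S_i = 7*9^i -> [7, 63, 567, 5103, 45927]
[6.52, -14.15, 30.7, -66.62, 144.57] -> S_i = 6.52*(-2.17)^i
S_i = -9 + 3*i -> [-9, -6, -3, 0, 3]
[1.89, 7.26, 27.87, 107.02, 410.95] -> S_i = 1.89*3.84^i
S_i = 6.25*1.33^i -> [6.25, 8.31, 11.06, 14.7, 19.56]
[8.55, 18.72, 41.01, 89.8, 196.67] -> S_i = 8.55*2.19^i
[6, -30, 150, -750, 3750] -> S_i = 6*-5^i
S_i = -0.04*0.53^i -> [-0.04, -0.02, -0.01, -0.01, -0.0]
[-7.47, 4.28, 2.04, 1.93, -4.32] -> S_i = Random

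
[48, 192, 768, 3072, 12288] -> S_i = 48*4^i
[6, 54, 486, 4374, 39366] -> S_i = 6*9^i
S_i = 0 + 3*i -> [0, 3, 6, 9, 12]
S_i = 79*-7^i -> [79, -553, 3871, -27097, 189679]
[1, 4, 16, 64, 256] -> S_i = 1*4^i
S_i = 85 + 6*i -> [85, 91, 97, 103, 109]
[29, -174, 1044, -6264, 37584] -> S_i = 29*-6^i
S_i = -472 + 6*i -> [-472, -466, -460, -454, -448]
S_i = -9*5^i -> [-9, -45, -225, -1125, -5625]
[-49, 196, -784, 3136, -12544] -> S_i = -49*-4^i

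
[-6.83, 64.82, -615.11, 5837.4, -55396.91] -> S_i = -6.83*(-9.49)^i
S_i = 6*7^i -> [6, 42, 294, 2058, 14406]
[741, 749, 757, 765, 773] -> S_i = 741 + 8*i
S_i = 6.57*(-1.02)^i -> [6.57, -6.7, 6.84, -6.97, 7.11]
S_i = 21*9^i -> [21, 189, 1701, 15309, 137781]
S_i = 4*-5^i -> [4, -20, 100, -500, 2500]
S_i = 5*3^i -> [5, 15, 45, 135, 405]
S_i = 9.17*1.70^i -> [9.17, 15.59, 26.5, 45.05, 76.59]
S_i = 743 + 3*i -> [743, 746, 749, 752, 755]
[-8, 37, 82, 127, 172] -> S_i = -8 + 45*i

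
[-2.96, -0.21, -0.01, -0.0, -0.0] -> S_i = -2.96*0.07^i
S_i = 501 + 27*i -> [501, 528, 555, 582, 609]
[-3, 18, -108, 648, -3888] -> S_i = -3*-6^i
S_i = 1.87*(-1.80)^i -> [1.87, -3.37, 6.06, -10.91, 19.63]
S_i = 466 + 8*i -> [466, 474, 482, 490, 498]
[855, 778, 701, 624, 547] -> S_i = 855 + -77*i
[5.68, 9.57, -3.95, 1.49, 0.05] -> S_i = Random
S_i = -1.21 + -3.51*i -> [-1.21, -4.72, -8.23, -11.74, -15.25]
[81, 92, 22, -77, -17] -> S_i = Random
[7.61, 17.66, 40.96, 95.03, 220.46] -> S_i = 7.61*2.32^i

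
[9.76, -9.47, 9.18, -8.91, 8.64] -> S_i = 9.76*(-0.97)^i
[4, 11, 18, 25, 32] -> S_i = 4 + 7*i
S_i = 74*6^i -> [74, 444, 2664, 15984, 95904]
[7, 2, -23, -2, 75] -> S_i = Random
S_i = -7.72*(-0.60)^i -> [-7.72, 4.63, -2.78, 1.67, -1.0]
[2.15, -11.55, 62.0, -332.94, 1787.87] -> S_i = 2.15*(-5.37)^i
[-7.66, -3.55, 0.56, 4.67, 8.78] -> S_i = -7.66 + 4.11*i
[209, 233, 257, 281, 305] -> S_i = 209 + 24*i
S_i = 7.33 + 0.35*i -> [7.33, 7.68, 8.03, 8.38, 8.73]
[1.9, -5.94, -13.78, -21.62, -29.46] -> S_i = 1.90 + -7.84*i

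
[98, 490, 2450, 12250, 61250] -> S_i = 98*5^i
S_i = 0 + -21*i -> [0, -21, -42, -63, -84]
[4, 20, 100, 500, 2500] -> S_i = 4*5^i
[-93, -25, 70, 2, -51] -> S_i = Random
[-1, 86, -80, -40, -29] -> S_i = Random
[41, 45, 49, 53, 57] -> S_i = 41 + 4*i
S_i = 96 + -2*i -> [96, 94, 92, 90, 88]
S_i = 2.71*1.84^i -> [2.71, 4.99, 9.17, 16.88, 31.06]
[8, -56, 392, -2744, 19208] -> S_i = 8*-7^i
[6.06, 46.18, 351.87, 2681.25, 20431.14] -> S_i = 6.06*7.62^i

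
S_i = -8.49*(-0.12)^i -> [-8.49, 1.02, -0.12, 0.01, -0.0]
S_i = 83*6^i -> [83, 498, 2988, 17928, 107568]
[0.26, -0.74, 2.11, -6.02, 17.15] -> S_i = 0.26*(-2.85)^i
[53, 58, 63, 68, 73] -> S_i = 53 + 5*i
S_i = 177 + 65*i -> [177, 242, 307, 372, 437]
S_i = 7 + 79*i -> [7, 86, 165, 244, 323]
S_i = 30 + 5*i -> [30, 35, 40, 45, 50]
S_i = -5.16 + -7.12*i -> [-5.16, -12.28, -19.4, -26.52, -33.64]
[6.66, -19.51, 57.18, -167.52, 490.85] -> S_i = 6.66*(-2.93)^i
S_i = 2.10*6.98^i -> [2.1, 14.66, 102.31, 714.14, 4984.72]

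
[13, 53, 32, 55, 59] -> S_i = Random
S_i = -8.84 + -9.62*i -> [-8.84, -18.46, -28.08, -37.7, -47.32]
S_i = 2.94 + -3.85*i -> [2.94, -0.91, -4.76, -8.61, -12.46]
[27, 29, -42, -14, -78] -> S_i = Random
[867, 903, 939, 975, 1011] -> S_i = 867 + 36*i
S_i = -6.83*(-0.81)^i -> [-6.83, 5.53, -4.48, 3.63, -2.94]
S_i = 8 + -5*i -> [8, 3, -2, -7, -12]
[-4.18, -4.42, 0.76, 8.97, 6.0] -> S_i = Random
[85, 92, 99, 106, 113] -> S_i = 85 + 7*i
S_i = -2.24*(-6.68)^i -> [-2.24, 14.96, -99.95, 667.69, -4460.2]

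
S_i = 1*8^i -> [1, 8, 64, 512, 4096]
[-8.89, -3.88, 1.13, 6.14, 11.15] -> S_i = -8.89 + 5.01*i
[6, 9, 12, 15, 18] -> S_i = 6 + 3*i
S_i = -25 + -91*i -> [-25, -116, -207, -298, -389]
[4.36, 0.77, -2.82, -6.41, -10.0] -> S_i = 4.36 + -3.59*i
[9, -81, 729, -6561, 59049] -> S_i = 9*-9^i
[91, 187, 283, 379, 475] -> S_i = 91 + 96*i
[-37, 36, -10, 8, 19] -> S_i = Random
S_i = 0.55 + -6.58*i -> [0.55, -6.03, -12.61, -19.19, -25.77]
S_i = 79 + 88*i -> [79, 167, 255, 343, 431]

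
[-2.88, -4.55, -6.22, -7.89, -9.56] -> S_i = -2.88 + -1.67*i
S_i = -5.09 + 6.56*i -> [-5.09, 1.47, 8.03, 14.59, 21.15]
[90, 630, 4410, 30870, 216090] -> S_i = 90*7^i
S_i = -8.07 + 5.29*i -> [-8.07, -2.78, 2.51, 7.8, 13.09]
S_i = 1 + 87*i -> [1, 88, 175, 262, 349]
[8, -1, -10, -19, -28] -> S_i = 8 + -9*i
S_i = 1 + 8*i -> [1, 9, 17, 25, 33]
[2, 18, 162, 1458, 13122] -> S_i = 2*9^i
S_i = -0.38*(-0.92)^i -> [-0.38, 0.35, -0.32, 0.3, -0.27]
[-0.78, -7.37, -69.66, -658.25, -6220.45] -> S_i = -0.78*9.45^i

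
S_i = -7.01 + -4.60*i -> [-7.01, -11.61, -16.21, -20.81, -25.41]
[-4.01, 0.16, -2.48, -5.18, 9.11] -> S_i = Random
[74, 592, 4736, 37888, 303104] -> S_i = 74*8^i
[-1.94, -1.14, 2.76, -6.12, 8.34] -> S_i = Random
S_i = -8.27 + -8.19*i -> [-8.27, -16.46, -24.65, -32.84, -41.03]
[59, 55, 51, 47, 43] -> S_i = 59 + -4*i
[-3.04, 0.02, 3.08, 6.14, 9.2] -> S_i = -3.04 + 3.06*i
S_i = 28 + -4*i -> [28, 24, 20, 16, 12]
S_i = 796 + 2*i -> [796, 798, 800, 802, 804]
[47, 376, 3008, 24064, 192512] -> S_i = 47*8^i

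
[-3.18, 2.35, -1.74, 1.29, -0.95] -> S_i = -3.18*(-0.74)^i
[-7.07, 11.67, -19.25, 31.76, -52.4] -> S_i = -7.07*(-1.65)^i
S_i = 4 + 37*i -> [4, 41, 78, 115, 152]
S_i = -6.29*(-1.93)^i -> [-6.29, 12.14, -23.43, 45.22, -87.27]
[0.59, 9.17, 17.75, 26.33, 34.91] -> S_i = 0.59 + 8.58*i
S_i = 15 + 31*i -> [15, 46, 77, 108, 139]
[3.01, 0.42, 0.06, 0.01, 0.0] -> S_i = 3.01*0.14^i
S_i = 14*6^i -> [14, 84, 504, 3024, 18144]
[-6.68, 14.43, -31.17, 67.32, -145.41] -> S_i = -6.68*(-2.16)^i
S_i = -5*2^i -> [-5, -10, -20, -40, -80]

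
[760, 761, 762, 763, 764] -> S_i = 760 + 1*i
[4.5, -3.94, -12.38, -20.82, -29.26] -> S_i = 4.50 + -8.44*i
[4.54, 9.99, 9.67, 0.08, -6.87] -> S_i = Random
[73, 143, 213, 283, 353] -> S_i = 73 + 70*i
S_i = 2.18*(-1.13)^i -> [2.18, -2.46, 2.78, -3.15, 3.55]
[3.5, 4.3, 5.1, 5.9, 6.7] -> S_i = 3.50 + 0.80*i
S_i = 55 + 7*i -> [55, 62, 69, 76, 83]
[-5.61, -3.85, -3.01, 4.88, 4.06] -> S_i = Random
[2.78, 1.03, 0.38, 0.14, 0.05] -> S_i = 2.78*0.37^i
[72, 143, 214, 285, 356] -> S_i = 72 + 71*i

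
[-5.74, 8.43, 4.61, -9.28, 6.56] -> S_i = Random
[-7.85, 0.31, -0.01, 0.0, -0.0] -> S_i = -7.85*(-0.04)^i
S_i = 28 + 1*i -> [28, 29, 30, 31, 32]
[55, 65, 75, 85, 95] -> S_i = 55 + 10*i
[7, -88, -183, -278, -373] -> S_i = 7 + -95*i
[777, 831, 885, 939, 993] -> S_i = 777 + 54*i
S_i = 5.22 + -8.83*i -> [5.22, -3.61, -12.44, -21.27, -30.1]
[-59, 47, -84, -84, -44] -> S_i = Random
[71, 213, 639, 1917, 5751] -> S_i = 71*3^i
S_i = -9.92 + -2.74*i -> [-9.92, -12.66, -15.4, -18.14, -20.88]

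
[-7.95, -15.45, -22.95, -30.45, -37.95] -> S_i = -7.95 + -7.50*i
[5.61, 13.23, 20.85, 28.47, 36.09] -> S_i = 5.61 + 7.62*i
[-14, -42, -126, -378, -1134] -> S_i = -14*3^i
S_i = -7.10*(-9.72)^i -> [-7.1, 69.01, -670.8, 6520.14, -63375.79]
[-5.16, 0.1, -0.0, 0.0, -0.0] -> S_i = -5.16*(-0.02)^i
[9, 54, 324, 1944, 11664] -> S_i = 9*6^i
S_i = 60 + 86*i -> [60, 146, 232, 318, 404]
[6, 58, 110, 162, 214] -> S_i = 6 + 52*i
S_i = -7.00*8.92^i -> [-7.0, -62.44, -556.96, -4968.13, -44315.68]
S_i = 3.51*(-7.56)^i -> [3.51, -26.54, 200.61, -1516.61, 11465.53]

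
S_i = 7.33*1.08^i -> [7.33, 7.92, 8.55, 9.23, 9.97]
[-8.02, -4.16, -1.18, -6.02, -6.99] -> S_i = Random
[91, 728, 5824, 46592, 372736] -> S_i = 91*8^i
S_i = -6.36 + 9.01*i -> [-6.36, 2.65, 11.66, 20.67, 29.68]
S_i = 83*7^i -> [83, 581, 4067, 28469, 199283]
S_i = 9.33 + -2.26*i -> [9.33, 7.07, 4.81, 2.55, 0.29]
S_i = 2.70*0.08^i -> [2.7, 0.22, 0.02, 0.0, 0.0]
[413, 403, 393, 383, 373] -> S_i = 413 + -10*i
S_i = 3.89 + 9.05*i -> [3.89, 12.94, 21.99, 31.04, 40.09]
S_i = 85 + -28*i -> [85, 57, 29, 1, -27]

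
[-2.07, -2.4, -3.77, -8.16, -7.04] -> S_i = Random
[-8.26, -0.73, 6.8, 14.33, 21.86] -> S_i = -8.26 + 7.53*i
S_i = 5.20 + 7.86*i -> [5.2, 13.06, 20.92, 28.78, 36.64]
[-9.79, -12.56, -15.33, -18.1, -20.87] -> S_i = -9.79 + -2.77*i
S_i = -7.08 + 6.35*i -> [-7.08, -0.73, 5.62, 11.97, 18.32]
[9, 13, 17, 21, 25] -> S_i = 9 + 4*i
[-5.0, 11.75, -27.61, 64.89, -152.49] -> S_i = -5.00*(-2.35)^i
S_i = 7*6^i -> [7, 42, 252, 1512, 9072]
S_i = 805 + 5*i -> [805, 810, 815, 820, 825]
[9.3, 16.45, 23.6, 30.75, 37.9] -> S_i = 9.30 + 7.15*i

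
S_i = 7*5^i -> [7, 35, 175, 875, 4375]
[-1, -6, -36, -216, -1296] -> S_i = -1*6^i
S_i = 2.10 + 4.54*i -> [2.1, 6.64, 11.18, 15.72, 20.26]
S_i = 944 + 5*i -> [944, 949, 954, 959, 964]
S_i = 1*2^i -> [1, 2, 4, 8, 16]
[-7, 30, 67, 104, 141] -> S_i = -7 + 37*i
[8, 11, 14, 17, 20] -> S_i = 8 + 3*i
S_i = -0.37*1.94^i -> [-0.37, -0.72, -1.39, -2.7, -5.24]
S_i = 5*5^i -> [5, 25, 125, 625, 3125]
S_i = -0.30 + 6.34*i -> [-0.3, 6.04, 12.38, 18.72, 25.06]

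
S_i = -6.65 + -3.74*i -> [-6.65, -10.39, -14.13, -17.87, -21.61]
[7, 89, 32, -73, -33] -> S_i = Random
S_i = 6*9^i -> [6, 54, 486, 4374, 39366]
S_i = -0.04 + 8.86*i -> [-0.04, 8.82, 17.68, 26.54, 35.4]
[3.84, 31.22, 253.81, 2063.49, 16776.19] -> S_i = 3.84*8.13^i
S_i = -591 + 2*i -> [-591, -589, -587, -585, -583]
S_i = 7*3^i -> [7, 21, 63, 189, 567]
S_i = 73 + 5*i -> [73, 78, 83, 88, 93]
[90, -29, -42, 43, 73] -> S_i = Random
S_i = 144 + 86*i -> [144, 230, 316, 402, 488]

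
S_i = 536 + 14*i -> [536, 550, 564, 578, 592]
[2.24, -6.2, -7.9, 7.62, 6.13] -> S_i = Random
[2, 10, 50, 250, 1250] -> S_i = 2*5^i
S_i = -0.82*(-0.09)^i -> [-0.82, 0.07, -0.01, 0.0, -0.0]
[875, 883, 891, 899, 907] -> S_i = 875 + 8*i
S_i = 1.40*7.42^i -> [1.4, 10.39, 77.08, 571.93, 4243.69]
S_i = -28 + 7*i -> [-28, -21, -14, -7, 0]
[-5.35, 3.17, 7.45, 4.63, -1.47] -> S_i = Random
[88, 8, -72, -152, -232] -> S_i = 88 + -80*i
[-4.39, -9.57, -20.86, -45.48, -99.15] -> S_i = -4.39*2.18^i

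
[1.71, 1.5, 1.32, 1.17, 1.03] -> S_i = 1.71*0.88^i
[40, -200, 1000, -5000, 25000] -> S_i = 40*-5^i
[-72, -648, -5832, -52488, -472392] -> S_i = -72*9^i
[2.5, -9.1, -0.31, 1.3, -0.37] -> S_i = Random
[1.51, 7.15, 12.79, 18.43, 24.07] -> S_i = 1.51 + 5.64*i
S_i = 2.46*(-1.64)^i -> [2.46, -4.03, 6.62, -10.85, 17.8]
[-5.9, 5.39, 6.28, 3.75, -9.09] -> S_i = Random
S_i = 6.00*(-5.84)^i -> [6.0, -35.04, 204.63, -1195.06, 6979.15]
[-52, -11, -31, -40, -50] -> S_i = Random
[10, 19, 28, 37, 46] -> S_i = 10 + 9*i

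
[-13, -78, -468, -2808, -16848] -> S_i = -13*6^i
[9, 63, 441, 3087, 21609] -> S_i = 9*7^i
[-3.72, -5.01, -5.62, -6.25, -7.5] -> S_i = Random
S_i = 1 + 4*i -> [1, 5, 9, 13, 17]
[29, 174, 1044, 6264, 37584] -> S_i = 29*6^i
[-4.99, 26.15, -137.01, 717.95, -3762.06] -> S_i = -4.99*(-5.24)^i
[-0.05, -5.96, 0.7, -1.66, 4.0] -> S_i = Random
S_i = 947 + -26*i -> [947, 921, 895, 869, 843]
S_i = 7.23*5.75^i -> [7.23, 41.57, 239.04, 1374.49, 7903.32]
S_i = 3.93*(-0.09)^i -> [3.93, -0.35, 0.03, -0.0, 0.0]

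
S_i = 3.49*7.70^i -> [3.49, 26.87, 206.92, 1593.3, 12268.41]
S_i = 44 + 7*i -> [44, 51, 58, 65, 72]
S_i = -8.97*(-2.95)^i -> [-8.97, 26.46, -78.06, 230.28, -679.33]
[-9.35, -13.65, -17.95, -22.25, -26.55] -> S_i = -9.35 + -4.30*i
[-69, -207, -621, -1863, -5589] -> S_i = -69*3^i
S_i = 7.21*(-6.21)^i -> [7.21, -44.77, 278.05, -1726.67, 10722.64]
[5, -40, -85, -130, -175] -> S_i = 5 + -45*i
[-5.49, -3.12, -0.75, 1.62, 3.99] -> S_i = -5.49 + 2.37*i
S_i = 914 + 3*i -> [914, 917, 920, 923, 926]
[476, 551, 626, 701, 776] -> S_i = 476 + 75*i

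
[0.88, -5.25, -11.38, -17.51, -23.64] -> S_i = 0.88 + -6.13*i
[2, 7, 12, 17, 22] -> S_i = 2 + 5*i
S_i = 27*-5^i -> [27, -135, 675, -3375, 16875]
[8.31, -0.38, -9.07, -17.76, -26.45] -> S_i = 8.31 + -8.69*i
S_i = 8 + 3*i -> [8, 11, 14, 17, 20]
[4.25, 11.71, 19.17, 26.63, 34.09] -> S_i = 4.25 + 7.46*i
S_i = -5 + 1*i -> [-5, -4, -3, -2, -1]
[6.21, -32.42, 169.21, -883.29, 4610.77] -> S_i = 6.21*(-5.22)^i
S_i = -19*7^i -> [-19, -133, -931, -6517, -45619]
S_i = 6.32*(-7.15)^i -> [6.32, -45.19, 323.09, -2310.12, 16517.38]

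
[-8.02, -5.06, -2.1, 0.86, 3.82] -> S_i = -8.02 + 2.96*i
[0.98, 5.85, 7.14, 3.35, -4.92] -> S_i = Random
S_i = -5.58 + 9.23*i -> [-5.58, 3.65, 12.88, 22.11, 31.34]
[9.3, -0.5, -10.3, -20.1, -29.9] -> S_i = 9.30 + -9.80*i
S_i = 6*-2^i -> [6, -12, 24, -48, 96]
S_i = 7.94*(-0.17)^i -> [7.94, -1.35, 0.23, -0.04, 0.01]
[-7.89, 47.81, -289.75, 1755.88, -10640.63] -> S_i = -7.89*(-6.06)^i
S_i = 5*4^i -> [5, 20, 80, 320, 1280]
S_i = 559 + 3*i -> [559, 562, 565, 568, 571]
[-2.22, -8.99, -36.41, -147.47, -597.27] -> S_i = -2.22*4.05^i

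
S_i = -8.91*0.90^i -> [-8.91, -8.02, -7.22, -6.5, -5.85]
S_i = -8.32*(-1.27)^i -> [-8.32, 10.57, -13.42, 17.04, -21.64]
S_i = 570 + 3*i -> [570, 573, 576, 579, 582]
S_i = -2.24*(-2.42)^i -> [-2.24, 5.42, -13.12, 31.75, -76.83]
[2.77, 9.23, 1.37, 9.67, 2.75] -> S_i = Random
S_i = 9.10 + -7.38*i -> [9.1, 1.72, -5.66, -13.04, -20.42]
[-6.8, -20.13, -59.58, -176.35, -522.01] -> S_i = -6.80*2.96^i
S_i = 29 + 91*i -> [29, 120, 211, 302, 393]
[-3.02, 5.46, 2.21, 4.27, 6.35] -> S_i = Random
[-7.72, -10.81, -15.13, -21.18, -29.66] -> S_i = -7.72*1.40^i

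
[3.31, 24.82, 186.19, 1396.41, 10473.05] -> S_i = 3.31*7.50^i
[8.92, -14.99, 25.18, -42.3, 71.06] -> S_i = 8.92*(-1.68)^i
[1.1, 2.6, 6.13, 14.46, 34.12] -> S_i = 1.10*2.36^i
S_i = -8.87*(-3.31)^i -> [-8.87, 29.36, -97.18, 321.67, -1064.72]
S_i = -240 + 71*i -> [-240, -169, -98, -27, 44]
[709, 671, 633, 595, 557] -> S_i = 709 + -38*i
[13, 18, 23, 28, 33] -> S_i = 13 + 5*i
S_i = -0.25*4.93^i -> [-0.25, -1.23, -6.08, -29.96, -147.68]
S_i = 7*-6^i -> [7, -42, 252, -1512, 9072]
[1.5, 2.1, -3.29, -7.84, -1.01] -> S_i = Random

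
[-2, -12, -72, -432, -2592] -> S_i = -2*6^i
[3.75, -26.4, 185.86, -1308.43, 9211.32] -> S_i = 3.75*(-7.04)^i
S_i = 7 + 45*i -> [7, 52, 97, 142, 187]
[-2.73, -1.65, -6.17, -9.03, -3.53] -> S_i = Random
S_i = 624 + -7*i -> [624, 617, 610, 603, 596]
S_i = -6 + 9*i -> [-6, 3, 12, 21, 30]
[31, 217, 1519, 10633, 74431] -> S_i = 31*7^i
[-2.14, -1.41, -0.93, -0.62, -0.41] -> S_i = -2.14*0.66^i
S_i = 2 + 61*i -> [2, 63, 124, 185, 246]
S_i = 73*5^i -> [73, 365, 1825, 9125, 45625]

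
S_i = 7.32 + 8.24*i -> [7.32, 15.56, 23.8, 32.04, 40.28]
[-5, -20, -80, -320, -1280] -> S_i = -5*4^i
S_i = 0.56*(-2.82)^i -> [0.56, -1.58, 4.45, -12.56, 35.41]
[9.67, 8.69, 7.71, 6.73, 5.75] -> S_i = 9.67 + -0.98*i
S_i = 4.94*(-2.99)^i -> [4.94, -14.77, 44.16, -132.05, 394.83]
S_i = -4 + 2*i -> [-4, -2, 0, 2, 4]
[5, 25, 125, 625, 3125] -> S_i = 5*5^i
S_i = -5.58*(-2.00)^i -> [-5.58, 11.16, -22.32, 44.64, -89.28]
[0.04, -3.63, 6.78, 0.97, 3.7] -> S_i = Random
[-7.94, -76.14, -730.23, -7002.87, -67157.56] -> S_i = -7.94*9.59^i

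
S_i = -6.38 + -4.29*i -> [-6.38, -10.67, -14.96, -19.25, -23.54]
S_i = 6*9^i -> [6, 54, 486, 4374, 39366]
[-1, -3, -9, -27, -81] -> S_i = -1*3^i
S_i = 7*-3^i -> [7, -21, 63, -189, 567]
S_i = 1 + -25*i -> [1, -24, -49, -74, -99]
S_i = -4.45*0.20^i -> [-4.45, -0.89, -0.18, -0.04, -0.01]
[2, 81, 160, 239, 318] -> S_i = 2 + 79*i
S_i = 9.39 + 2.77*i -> [9.39, 12.16, 14.93, 17.7, 20.47]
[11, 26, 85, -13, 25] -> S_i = Random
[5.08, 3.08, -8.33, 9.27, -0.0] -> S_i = Random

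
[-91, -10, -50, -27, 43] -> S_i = Random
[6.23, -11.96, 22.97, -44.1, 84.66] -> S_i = 6.23*(-1.92)^i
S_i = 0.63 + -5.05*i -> [0.63, -4.42, -9.47, -14.52, -19.57]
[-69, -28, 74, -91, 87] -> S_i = Random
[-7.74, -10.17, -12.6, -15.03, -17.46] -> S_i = -7.74 + -2.43*i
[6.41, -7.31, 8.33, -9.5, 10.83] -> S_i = 6.41*(-1.14)^i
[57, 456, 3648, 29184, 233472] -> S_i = 57*8^i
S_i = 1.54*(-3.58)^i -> [1.54, -5.51, 19.74, -70.66, 252.96]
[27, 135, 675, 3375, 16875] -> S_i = 27*5^i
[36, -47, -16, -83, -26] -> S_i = Random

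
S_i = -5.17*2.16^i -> [-5.17, -11.17, -24.12, -52.1, -112.54]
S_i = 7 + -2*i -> [7, 5, 3, 1, -1]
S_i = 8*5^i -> [8, 40, 200, 1000, 5000]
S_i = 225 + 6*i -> [225, 231, 237, 243, 249]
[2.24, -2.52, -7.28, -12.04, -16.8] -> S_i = 2.24 + -4.76*i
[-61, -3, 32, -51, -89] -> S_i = Random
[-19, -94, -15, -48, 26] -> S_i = Random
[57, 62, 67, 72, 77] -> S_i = 57 + 5*i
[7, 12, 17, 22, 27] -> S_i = 7 + 5*i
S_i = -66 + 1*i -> [-66, -65, -64, -63, -62]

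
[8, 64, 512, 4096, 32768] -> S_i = 8*8^i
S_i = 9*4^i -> [9, 36, 144, 576, 2304]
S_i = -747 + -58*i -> [-747, -805, -863, -921, -979]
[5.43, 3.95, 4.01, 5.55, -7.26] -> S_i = Random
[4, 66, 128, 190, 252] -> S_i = 4 + 62*i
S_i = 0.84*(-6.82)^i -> [0.84, -5.73, 39.07, -266.46, 1817.26]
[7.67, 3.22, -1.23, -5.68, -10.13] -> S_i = 7.67 + -4.45*i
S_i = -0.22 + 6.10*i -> [-0.22, 5.88, 11.98, 18.08, 24.18]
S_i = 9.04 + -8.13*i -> [9.04, 0.91, -7.22, -15.35, -23.48]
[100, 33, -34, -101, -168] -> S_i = 100 + -67*i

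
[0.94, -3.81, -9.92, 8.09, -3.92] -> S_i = Random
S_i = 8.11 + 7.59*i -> [8.11, 15.7, 23.29, 30.88, 38.47]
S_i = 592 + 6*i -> [592, 598, 604, 610, 616]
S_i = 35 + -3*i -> [35, 32, 29, 26, 23]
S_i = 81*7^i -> [81, 567, 3969, 27783, 194481]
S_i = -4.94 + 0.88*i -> [-4.94, -4.06, -3.18, -2.3, -1.42]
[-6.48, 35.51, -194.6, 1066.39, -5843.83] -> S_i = -6.48*(-5.48)^i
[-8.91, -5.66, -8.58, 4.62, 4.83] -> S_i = Random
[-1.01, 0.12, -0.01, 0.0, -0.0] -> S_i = -1.01*(-0.12)^i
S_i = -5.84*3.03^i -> [-5.84, -17.7, -53.62, -162.46, -492.25]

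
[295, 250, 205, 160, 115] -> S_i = 295 + -45*i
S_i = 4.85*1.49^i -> [4.85, 7.23, 10.77, 16.04, 23.9]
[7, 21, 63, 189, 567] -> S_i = 7*3^i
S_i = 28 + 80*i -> [28, 108, 188, 268, 348]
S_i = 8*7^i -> [8, 56, 392, 2744, 19208]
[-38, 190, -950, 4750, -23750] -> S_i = -38*-5^i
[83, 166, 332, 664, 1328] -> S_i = 83*2^i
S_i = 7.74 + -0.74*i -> [7.74, 7.0, 6.26, 5.52, 4.78]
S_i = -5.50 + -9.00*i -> [-5.5, -14.5, -23.5, -32.5, -41.5]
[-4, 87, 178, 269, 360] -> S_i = -4 + 91*i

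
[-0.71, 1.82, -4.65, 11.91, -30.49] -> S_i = -0.71*(-2.56)^i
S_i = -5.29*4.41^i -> [-5.29, -23.33, -102.88, -453.7, -2000.83]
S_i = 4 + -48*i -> [4, -44, -92, -140, -188]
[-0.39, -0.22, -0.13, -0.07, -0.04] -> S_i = -0.39*0.57^i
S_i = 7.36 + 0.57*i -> [7.36, 7.93, 8.5, 9.07, 9.64]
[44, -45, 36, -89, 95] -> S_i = Random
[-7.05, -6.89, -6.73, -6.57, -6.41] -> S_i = -7.05 + 0.16*i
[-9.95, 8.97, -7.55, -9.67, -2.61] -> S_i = Random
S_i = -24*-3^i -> [-24, 72, -216, 648, -1944]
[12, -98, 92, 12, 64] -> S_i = Random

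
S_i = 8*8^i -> [8, 64, 512, 4096, 32768]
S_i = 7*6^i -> [7, 42, 252, 1512, 9072]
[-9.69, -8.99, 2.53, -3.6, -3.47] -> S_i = Random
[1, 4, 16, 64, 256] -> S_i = 1*4^i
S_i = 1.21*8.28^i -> [1.21, 10.02, 82.96, 686.87, 5687.31]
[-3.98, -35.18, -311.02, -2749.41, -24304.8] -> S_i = -3.98*8.84^i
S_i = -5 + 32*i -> [-5, 27, 59, 91, 123]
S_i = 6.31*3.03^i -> [6.31, 19.12, 57.93, 175.53, 531.86]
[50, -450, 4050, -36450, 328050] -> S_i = 50*-9^i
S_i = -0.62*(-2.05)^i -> [-0.62, 1.27, -2.61, 5.34, -10.95]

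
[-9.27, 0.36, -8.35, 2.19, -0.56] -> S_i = Random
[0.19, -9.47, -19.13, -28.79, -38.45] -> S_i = 0.19 + -9.66*i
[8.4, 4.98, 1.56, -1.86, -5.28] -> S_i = 8.40 + -3.42*i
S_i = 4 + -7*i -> [4, -3, -10, -17, -24]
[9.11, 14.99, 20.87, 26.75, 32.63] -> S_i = 9.11 + 5.88*i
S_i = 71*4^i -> [71, 284, 1136, 4544, 18176]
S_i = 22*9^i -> [22, 198, 1782, 16038, 144342]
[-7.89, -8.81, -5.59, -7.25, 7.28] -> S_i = Random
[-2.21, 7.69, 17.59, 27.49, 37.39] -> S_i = -2.21 + 9.90*i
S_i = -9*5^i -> [-9, -45, -225, -1125, -5625]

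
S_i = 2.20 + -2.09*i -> [2.2, 0.11, -1.98, -4.07, -6.16]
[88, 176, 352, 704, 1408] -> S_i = 88*2^i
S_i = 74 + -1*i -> [74, 73, 72, 71, 70]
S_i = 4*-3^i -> [4, -12, 36, -108, 324]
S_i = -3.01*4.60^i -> [-3.01, -13.85, -63.69, -292.98, -1347.71]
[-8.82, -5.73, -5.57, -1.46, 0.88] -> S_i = Random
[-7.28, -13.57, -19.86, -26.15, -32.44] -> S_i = -7.28 + -6.29*i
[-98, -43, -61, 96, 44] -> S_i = Random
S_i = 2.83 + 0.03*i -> [2.83, 2.86, 2.89, 2.92, 2.95]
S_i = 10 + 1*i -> [10, 11, 12, 13, 14]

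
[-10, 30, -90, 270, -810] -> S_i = -10*-3^i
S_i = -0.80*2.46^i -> [-0.8, -1.97, -4.84, -11.91, -29.3]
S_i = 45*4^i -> [45, 180, 720, 2880, 11520]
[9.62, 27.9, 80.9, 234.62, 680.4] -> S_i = 9.62*2.90^i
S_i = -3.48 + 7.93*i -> [-3.48, 4.45, 12.38, 20.31, 28.24]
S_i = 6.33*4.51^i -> [6.33, 28.55, 128.75, 580.68, 2618.85]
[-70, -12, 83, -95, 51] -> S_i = Random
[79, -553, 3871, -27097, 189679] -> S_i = 79*-7^i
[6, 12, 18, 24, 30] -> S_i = 6 + 6*i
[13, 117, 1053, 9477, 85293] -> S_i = 13*9^i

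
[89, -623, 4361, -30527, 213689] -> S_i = 89*-7^i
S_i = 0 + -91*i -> [0, -91, -182, -273, -364]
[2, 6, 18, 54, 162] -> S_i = 2*3^i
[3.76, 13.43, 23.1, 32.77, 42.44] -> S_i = 3.76 + 9.67*i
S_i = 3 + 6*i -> [3, 9, 15, 21, 27]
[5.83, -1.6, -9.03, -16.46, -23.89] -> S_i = 5.83 + -7.43*i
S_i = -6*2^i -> [-6, -12, -24, -48, -96]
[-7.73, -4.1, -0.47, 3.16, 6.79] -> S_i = -7.73 + 3.63*i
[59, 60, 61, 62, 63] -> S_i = 59 + 1*i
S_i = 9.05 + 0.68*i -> [9.05, 9.73, 10.41, 11.09, 11.77]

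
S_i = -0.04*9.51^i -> [-0.04, -0.38, -3.62, -34.4, -327.18]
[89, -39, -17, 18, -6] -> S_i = Random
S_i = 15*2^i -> [15, 30, 60, 120, 240]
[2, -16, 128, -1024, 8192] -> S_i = 2*-8^i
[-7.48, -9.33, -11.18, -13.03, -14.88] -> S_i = -7.48 + -1.85*i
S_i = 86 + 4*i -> [86, 90, 94, 98, 102]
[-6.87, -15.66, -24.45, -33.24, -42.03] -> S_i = -6.87 + -8.79*i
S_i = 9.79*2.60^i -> [9.79, 25.45, 66.18, 172.07, 447.38]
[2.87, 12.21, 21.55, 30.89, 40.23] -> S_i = 2.87 + 9.34*i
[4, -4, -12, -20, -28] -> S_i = 4 + -8*i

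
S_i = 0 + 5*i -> [0, 5, 10, 15, 20]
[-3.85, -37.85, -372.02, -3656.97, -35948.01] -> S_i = -3.85*9.83^i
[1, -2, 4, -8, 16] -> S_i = 1*-2^i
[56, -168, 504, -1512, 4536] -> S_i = 56*-3^i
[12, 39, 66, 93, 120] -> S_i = 12 + 27*i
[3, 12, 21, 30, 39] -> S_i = 3 + 9*i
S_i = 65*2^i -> [65, 130, 260, 520, 1040]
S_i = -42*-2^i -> [-42, 84, -168, 336, -672]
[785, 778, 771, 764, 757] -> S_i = 785 + -7*i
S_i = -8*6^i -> [-8, -48, -288, -1728, -10368]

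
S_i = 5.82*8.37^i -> [5.82, 48.71, 407.73, 3412.71, 28564.38]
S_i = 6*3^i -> [6, 18, 54, 162, 486]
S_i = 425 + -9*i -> [425, 416, 407, 398, 389]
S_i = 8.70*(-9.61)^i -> [8.7, -83.61, 803.46, -7721.28, 74201.52]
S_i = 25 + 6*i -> [25, 31, 37, 43, 49]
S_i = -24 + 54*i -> [-24, 30, 84, 138, 192]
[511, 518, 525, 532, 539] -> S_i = 511 + 7*i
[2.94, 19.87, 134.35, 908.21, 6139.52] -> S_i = 2.94*6.76^i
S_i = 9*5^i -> [9, 45, 225, 1125, 5625]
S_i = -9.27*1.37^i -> [-9.27, -12.7, -17.4, -23.84, -32.66]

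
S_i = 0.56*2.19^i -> [0.56, 1.23, 2.69, 5.88, 12.88]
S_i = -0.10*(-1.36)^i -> [-0.1, 0.14, -0.18, 0.25, -0.34]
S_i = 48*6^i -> [48, 288, 1728, 10368, 62208]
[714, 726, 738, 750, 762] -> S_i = 714 + 12*i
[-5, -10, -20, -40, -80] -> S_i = -5*2^i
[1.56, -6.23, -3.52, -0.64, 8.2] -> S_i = Random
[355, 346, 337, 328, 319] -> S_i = 355 + -9*i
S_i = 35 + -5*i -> [35, 30, 25, 20, 15]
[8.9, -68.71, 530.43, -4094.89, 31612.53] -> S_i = 8.90*(-7.72)^i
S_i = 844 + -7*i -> [844, 837, 830, 823, 816]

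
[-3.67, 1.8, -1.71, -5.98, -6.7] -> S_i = Random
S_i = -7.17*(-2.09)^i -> [-7.17, 14.99, -31.32, 65.46, -136.81]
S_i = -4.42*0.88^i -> [-4.42, -3.89, -3.42, -3.01, -2.65]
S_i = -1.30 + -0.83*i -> [-1.3, -2.13, -2.96, -3.79, -4.62]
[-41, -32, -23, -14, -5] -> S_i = -41 + 9*i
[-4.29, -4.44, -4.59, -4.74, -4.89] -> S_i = -4.29 + -0.15*i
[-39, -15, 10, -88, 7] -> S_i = Random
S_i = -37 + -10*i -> [-37, -47, -57, -67, -77]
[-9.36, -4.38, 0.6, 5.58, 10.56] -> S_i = -9.36 + 4.98*i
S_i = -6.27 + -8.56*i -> [-6.27, -14.83, -23.39, -31.95, -40.51]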